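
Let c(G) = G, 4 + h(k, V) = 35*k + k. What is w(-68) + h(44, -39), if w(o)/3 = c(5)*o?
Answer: 560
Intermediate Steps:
h(k, V) = -4 + 36*k (h(k, V) = -4 + (35*k + k) = -4 + 36*k)
w(o) = 15*o (w(o) = 3*(5*o) = 15*o)
w(-68) + h(44, -39) = 15*(-68) + (-4 + 36*44) = -1020 + (-4 + 1584) = -1020 + 1580 = 560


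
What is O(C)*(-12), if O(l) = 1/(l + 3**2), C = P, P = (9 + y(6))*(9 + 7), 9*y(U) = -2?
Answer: -108/1345 ≈ -0.080297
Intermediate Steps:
y(U) = -2/9 (y(U) = (1/9)*(-2) = -2/9)
P = 1264/9 (P = (9 - 2/9)*(9 + 7) = (79/9)*16 = 1264/9 ≈ 140.44)
C = 1264/9 ≈ 140.44
O(l) = 1/(9 + l) (O(l) = 1/(l + 9) = 1/(9 + l))
O(C)*(-12) = -12/(9 + 1264/9) = -12/(1345/9) = (9/1345)*(-12) = -108/1345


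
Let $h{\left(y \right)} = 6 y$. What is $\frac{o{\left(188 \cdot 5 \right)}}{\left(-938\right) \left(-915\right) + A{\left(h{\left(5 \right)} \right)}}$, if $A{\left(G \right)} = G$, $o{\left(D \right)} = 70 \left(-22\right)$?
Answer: $- \frac{77}{42915} \approx -0.0017942$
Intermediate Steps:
$o{\left(D \right)} = -1540$
$\frac{o{\left(188 \cdot 5 \right)}}{\left(-938\right) \left(-915\right) + A{\left(h{\left(5 \right)} \right)}} = - \frac{1540}{\left(-938\right) \left(-915\right) + 6 \cdot 5} = - \frac{1540}{858270 + 30} = - \frac{1540}{858300} = \left(-1540\right) \frac{1}{858300} = - \frac{77}{42915}$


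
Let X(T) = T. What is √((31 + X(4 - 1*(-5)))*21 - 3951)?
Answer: I*√3111 ≈ 55.776*I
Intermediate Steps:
√((31 + X(4 - 1*(-5)))*21 - 3951) = √((31 + (4 - 1*(-5)))*21 - 3951) = √((31 + (4 + 5))*21 - 3951) = √((31 + 9)*21 - 3951) = √(40*21 - 3951) = √(840 - 3951) = √(-3111) = I*√3111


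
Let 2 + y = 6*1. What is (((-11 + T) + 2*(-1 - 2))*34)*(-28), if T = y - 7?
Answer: 19040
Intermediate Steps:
y = 4 (y = -2 + 6*1 = -2 + 6 = 4)
T = -3 (T = 4 - 7 = -3)
(((-11 + T) + 2*(-1 - 2))*34)*(-28) = (((-11 - 3) + 2*(-1 - 2))*34)*(-28) = ((-14 + 2*(-3))*34)*(-28) = ((-14 - 6)*34)*(-28) = -20*34*(-28) = -680*(-28) = 19040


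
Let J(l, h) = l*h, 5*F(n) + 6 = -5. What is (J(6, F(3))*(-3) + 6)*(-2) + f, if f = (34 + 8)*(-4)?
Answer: -1296/5 ≈ -259.20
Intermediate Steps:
F(n) = -11/5 (F(n) = -6/5 + (1/5)*(-5) = -6/5 - 1 = -11/5)
J(l, h) = h*l
f = -168 (f = 42*(-4) = -168)
(J(6, F(3))*(-3) + 6)*(-2) + f = (-11/5*6*(-3) + 6)*(-2) - 168 = (-66/5*(-3) + 6)*(-2) - 168 = (198/5 + 6)*(-2) - 168 = (228/5)*(-2) - 168 = -456/5 - 168 = -1296/5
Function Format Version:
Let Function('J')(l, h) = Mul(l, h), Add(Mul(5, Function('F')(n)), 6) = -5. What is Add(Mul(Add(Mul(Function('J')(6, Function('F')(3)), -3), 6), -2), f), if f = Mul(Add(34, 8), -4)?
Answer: Rational(-1296, 5) ≈ -259.20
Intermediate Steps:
Function('F')(n) = Rational(-11, 5) (Function('F')(n) = Add(Rational(-6, 5), Mul(Rational(1, 5), -5)) = Add(Rational(-6, 5), -1) = Rational(-11, 5))
Function('J')(l, h) = Mul(h, l)
f = -168 (f = Mul(42, -4) = -168)
Add(Mul(Add(Mul(Function('J')(6, Function('F')(3)), -3), 6), -2), f) = Add(Mul(Add(Mul(Mul(Rational(-11, 5), 6), -3), 6), -2), -168) = Add(Mul(Add(Mul(Rational(-66, 5), -3), 6), -2), -168) = Add(Mul(Add(Rational(198, 5), 6), -2), -168) = Add(Mul(Rational(228, 5), -2), -168) = Add(Rational(-456, 5), -168) = Rational(-1296, 5)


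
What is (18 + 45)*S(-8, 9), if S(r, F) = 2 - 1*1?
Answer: 63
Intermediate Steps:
S(r, F) = 1 (S(r, F) = 2 - 1 = 1)
(18 + 45)*S(-8, 9) = (18 + 45)*1 = 63*1 = 63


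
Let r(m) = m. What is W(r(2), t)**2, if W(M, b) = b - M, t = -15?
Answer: 289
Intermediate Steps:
W(r(2), t)**2 = (-15 - 1*2)**2 = (-15 - 2)**2 = (-17)**2 = 289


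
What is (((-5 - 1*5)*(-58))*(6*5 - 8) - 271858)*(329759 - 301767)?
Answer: -7252671216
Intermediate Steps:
(((-5 - 1*5)*(-58))*(6*5 - 8) - 271858)*(329759 - 301767) = (((-5 - 5)*(-58))*(30 - 8) - 271858)*27992 = (-10*(-58)*22 - 271858)*27992 = (580*22 - 271858)*27992 = (12760 - 271858)*27992 = -259098*27992 = -7252671216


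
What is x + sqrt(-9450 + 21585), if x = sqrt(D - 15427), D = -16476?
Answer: sqrt(12135) + I*sqrt(31903) ≈ 110.16 + 178.61*I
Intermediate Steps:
x = I*sqrt(31903) (x = sqrt(-16476 - 15427) = sqrt(-31903) = I*sqrt(31903) ≈ 178.61*I)
x + sqrt(-9450 + 21585) = I*sqrt(31903) + sqrt(-9450 + 21585) = I*sqrt(31903) + sqrt(12135) = sqrt(12135) + I*sqrt(31903)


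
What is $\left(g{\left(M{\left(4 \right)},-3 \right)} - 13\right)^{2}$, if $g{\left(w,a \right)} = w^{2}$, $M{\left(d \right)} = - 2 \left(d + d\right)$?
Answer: $59049$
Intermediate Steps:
$M{\left(d \right)} = - 4 d$ ($M{\left(d \right)} = - 2 \cdot 2 d = - 4 d$)
$\left(g{\left(M{\left(4 \right)},-3 \right)} - 13\right)^{2} = \left(\left(\left(-4\right) 4\right)^{2} - 13\right)^{2} = \left(\left(-16\right)^{2} - 13\right)^{2} = \left(256 - 13\right)^{2} = 243^{2} = 59049$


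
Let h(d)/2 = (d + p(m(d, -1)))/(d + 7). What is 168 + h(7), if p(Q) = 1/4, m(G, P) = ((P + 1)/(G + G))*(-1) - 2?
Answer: 4733/28 ≈ 169.04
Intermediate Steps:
m(G, P) = -2 - (1 + P)/(2*G) (m(G, P) = ((1 + P)/((2*G)))*(-1) - 2 = ((1 + P)*(1/(2*G)))*(-1) - 2 = ((1 + P)/(2*G))*(-1) - 2 = -(1 + P)/(2*G) - 2 = -2 - (1 + P)/(2*G))
p(Q) = ¼
h(d) = 2*(¼ + d)/(7 + d) (h(d) = 2*((d + ¼)/(d + 7)) = 2*((¼ + d)/(7 + d)) = 2*(¼ + d)/(7 + d))
168 + h(7) = 168 + (1 + 4*7)/(2*(7 + 7)) = 168 + (½)*(1 + 28)/14 = 168 + (½)*(1/14)*29 = 168 + 29/28 = 4733/28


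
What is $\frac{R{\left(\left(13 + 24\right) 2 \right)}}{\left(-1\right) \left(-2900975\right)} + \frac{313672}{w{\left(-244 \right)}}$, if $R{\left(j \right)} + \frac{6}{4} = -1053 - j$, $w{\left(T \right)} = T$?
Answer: $- \frac{454977452777}{353918950} \approx -1285.5$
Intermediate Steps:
$R{\left(j \right)} = - \frac{2109}{2} - j$ ($R{\left(j \right)} = - \frac{3}{2} - \left(1053 + j\right) = - \frac{2109}{2} - j$)
$\frac{R{\left(\left(13 + 24\right) 2 \right)}}{\left(-1\right) \left(-2900975\right)} + \frac{313672}{w{\left(-244 \right)}} = \frac{- \frac{2109}{2} - \left(13 + 24\right) 2}{\left(-1\right) \left(-2900975\right)} + \frac{313672}{-244} = \frac{- \frac{2109}{2} - 37 \cdot 2}{2900975} + 313672 \left(- \frac{1}{244}\right) = \left(- \frac{2109}{2} - 74\right) \frac{1}{2900975} - \frac{78418}{61} = \left(- \frac{2257}{2}\right) \frac{1}{2900975} - \frac{78418}{61} = - \frac{2257}{5801950} - \frac{78418}{61} = - \frac{454977452777}{353918950}$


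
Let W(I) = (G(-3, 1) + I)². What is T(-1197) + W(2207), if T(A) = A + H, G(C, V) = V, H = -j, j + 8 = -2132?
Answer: 4876207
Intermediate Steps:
j = -2140 (j = -8 - 2132 = -2140)
H = 2140 (H = -1*(-2140) = 2140)
W(I) = (1 + I)²
T(A) = 2140 + A (T(A) = A + 2140 = 2140 + A)
T(-1197) + W(2207) = (2140 - 1197) + (1 + 2207)² = 943 + 2208² = 943 + 4875264 = 4876207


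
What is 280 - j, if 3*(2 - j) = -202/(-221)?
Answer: 184516/663 ≈ 278.30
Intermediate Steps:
j = 1124/663 (j = 2 - (-202)/(3*(-221)) = 2 - (-202)*(-1)/(3*221) = 2 - 1/3*202/221 = 2 - 202/663 = 1124/663 ≈ 1.6953)
280 - j = 280 - 1*1124/663 = 280 - 1124/663 = 184516/663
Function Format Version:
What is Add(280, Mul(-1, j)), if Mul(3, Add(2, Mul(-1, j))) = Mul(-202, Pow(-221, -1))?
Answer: Rational(184516, 663) ≈ 278.30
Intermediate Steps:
j = Rational(1124, 663) (j = Add(2, Mul(Rational(-1, 3), Mul(-202, Pow(-221, -1)))) = Add(2, Mul(Rational(-1, 3), Mul(-202, Rational(-1, 221)))) = Add(2, Mul(Rational(-1, 3), Rational(202, 221))) = Add(2, Rational(-202, 663)) = Rational(1124, 663) ≈ 1.6953)
Add(280, Mul(-1, j)) = Add(280, Mul(-1, Rational(1124, 663))) = Add(280, Rational(-1124, 663)) = Rational(184516, 663)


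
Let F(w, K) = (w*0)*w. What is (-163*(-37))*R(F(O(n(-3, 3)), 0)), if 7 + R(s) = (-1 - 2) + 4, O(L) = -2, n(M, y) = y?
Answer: -36186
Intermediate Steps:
F(w, K) = 0 (F(w, K) = 0*w = 0)
R(s) = -6 (R(s) = -7 + ((-1 - 2) + 4) = -7 + (-3 + 4) = -7 + 1 = -6)
(-163*(-37))*R(F(O(n(-3, 3)), 0)) = -163*(-37)*(-6) = 6031*(-6) = -36186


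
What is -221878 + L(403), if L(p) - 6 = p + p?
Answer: -221066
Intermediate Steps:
L(p) = 6 + 2*p (L(p) = 6 + (p + p) = 6 + 2*p)
-221878 + L(403) = -221878 + (6 + 2*403) = -221878 + (6 + 806) = -221878 + 812 = -221066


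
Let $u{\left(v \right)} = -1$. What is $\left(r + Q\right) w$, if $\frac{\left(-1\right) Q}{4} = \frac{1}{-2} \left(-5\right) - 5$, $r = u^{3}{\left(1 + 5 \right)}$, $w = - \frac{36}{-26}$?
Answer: $\frac{162}{13} \approx 12.462$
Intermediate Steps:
$w = \frac{18}{13}$ ($w = \left(-36\right) \left(- \frac{1}{26}\right) = \frac{18}{13} \approx 1.3846$)
$r = -1$ ($r = \left(-1\right)^{3} = -1$)
$Q = 10$ ($Q = - 4 \left(\frac{1}{-2} \left(-5\right) - 5\right) = - 4 \left(\left(- \frac{1}{2}\right) \left(-5\right) - 5\right) = - 4 \left(\frac{5}{2} - 5\right) = \left(-4\right) \left(- \frac{5}{2}\right) = 10$)
$\left(r + Q\right) w = \left(-1 + 10\right) \frac{18}{13} = 9 \cdot \frac{18}{13} = \frac{162}{13}$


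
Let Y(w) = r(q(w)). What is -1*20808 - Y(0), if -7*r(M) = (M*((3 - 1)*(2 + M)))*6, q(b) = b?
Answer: -20808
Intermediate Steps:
r(M) = -6*M*(4 + 2*M)/7 (r(M) = -M*((3 - 1)*(2 + M))*6/7 = -M*(2*(2 + M))*6/7 = -M*(4 + 2*M)*6/7 = -6*M*(4 + 2*M)/7)
Y(w) = -12*w*(2 + w)/7
-1*20808 - Y(0) = -1*20808 - (-12)*0*(2 + 0)/7 = -20808 - (-12)*0*2/7 = -20808 - 1*0 = -20808 + 0 = -20808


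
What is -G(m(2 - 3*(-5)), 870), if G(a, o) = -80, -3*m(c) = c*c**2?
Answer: 80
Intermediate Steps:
m(c) = -c**3/3 (m(c) = -c*c**2/3 = -c**3/3)
-G(m(2 - 3*(-5)), 870) = -1*(-80) = 80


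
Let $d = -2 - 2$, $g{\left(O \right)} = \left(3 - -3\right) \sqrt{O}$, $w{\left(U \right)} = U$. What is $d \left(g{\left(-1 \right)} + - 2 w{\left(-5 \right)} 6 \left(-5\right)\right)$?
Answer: $1200 - 24 i \approx 1200.0 - 24.0 i$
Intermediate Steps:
$g{\left(O \right)} = 6 \sqrt{O}$ ($g{\left(O \right)} = \left(3 + 3\right) \sqrt{O} = 6 \sqrt{O}$)
$d = -4$
$d \left(g{\left(-1 \right)} + - 2 w{\left(-5 \right)} 6 \left(-5\right)\right) = - 4 \left(6 \sqrt{-1} + \left(-2\right) \left(-5\right) 6 \left(-5\right)\right) = - 4 \left(6 i + 10 \cdot 6 \left(-5\right)\right) = - 4 \left(6 i + 60 \left(-5\right)\right) = - 4 \left(6 i - 300\right) = - 4 \left(-300 + 6 i\right) = 1200 - 24 i$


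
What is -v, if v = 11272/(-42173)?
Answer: 11272/42173 ≈ 0.26728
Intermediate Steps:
v = -11272/42173 (v = 11272*(-1/42173) = -11272/42173 ≈ -0.26728)
-v = -1*(-11272/42173) = 11272/42173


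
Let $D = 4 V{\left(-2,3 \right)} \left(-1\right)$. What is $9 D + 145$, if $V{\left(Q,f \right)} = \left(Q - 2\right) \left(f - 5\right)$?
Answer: $-143$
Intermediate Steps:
$V{\left(Q,f \right)} = \left(-5 + f\right) \left(-2 + Q\right)$ ($V{\left(Q,f \right)} = \left(-2 + Q\right) \left(-5 + f\right) = \left(-5 + f\right) \left(-2 + Q\right)$)
$D = -32$ ($D = 4 \left(10 - -10 - 6 - 6\right) \left(-1\right) = 4 \left(10 + 10 - 6 - 6\right) \left(-1\right) = 4 \cdot 8 \left(-1\right) = 32 \left(-1\right) = -32$)
$9 D + 145 = 9 \left(-32\right) + 145 = -288 + 145 = -143$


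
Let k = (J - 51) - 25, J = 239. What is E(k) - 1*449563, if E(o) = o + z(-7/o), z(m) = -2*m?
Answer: -73252186/163 ≈ -4.4940e+5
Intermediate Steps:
k = 163 (k = (239 - 51) - 25 = 188 - 25 = 163)
E(o) = o + 14/o (E(o) = o - (-14)/o = o + 14/o)
E(k) - 1*449563 = (163 + 14/163) - 1*449563 = (163 + 14*(1/163)) - 449563 = (163 + 14/163) - 449563 = 26583/163 - 449563 = -73252186/163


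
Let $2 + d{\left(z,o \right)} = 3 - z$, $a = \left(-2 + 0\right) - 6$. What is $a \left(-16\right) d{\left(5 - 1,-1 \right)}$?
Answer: $-384$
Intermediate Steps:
$a = -8$ ($a = -2 - 6 = -8$)
$d{\left(z,o \right)} = 1 - z$ ($d{\left(z,o \right)} = -2 - \left(-3 + z\right) = 1 - z$)
$a \left(-16\right) d{\left(5 - 1,-1 \right)} = \left(-8\right) \left(-16\right) \left(1 - \left(5 - 1\right)\right) = 128 \left(1 - 4\right) = 128 \left(-3\right) = -384$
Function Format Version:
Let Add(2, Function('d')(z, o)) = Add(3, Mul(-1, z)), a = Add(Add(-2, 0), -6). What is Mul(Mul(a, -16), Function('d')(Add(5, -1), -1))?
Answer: -384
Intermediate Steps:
a = -8 (a = Add(-2, -6) = -8)
Function('d')(z, o) = Add(1, Mul(-1, z)) (Function('d')(z, o) = Add(-2, Add(3, Mul(-1, z))) = Add(1, Mul(-1, z)))
Mul(Mul(a, -16), Function('d')(Add(5, -1), -1)) = Mul(Mul(-8, -16), Add(1, Mul(-1, Add(5, -1)))) = Mul(128, Add(1, Mul(-1, 4))) = Mul(128, Add(1, -4)) = Mul(128, -3) = -384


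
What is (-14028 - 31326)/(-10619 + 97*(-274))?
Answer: 15118/12399 ≈ 1.2193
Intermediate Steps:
(-14028 - 31326)/(-10619 + 97*(-274)) = -45354/(-10619 - 26578) = -45354/(-37197) = -45354*(-1/37197) = 15118/12399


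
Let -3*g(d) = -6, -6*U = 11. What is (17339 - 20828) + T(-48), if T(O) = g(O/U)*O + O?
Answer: -3633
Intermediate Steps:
U = -11/6 (U = -1/6*11 = -11/6 ≈ -1.8333)
g(d) = 2 (g(d) = -1/3*(-6) = 2)
T(O) = 3*O (T(O) = 2*O + O = 3*O)
(17339 - 20828) + T(-48) = (17339 - 20828) + 3*(-48) = -3489 - 144 = -3633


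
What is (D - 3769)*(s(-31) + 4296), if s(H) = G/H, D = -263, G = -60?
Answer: -537207552/31 ≈ -1.7329e+7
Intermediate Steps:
s(H) = -60/H
(D - 3769)*(s(-31) + 4296) = (-263 - 3769)*(-60/(-31) + 4296) = -4032*(-60*(-1/31) + 4296) = -4032*(60/31 + 4296) = -4032*133236/31 = -537207552/31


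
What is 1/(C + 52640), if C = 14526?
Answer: 1/67166 ≈ 1.4888e-5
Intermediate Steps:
1/(C + 52640) = 1/(14526 + 52640) = 1/67166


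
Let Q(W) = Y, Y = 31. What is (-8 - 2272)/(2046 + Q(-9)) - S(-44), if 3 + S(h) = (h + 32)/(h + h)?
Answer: 80691/45694 ≈ 1.7659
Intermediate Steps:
Q(W) = 31
S(h) = -3 + (32 + h)/(2*h) (S(h) = -3 + (h + 32)/(h + h) = -3 + (32 + h)/((2*h)) = -3 + (32 + h)*(1/(2*h)) = -3 + (32 + h)/(2*h))
(-8 - 2272)/(2046 + Q(-9)) - S(-44) = (-8 - 2272)/(2046 + 31) - (-5/2 + 16/(-44)) = -2280/2077 - (-5/2 + 16*(-1/44)) = -2280*1/2077 - (-5/2 - 4/11) = -2280/2077 - 1*(-63/22) = -2280/2077 + 63/22 = 80691/45694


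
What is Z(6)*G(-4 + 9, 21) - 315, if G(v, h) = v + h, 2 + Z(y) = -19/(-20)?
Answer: -3423/10 ≈ -342.30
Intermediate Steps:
Z(y) = -21/20 (Z(y) = -2 - 19/(-20) = -2 - 19*(-1/20) = -2 + 19/20 = -21/20)
G(v, h) = h + v
Z(6)*G(-4 + 9, 21) - 315 = -21*(21 + (-4 + 9))/20 - 315 = -21*(21 + 5)/20 - 315 = -21/20*26 - 315 = -273/10 - 315 = -3423/10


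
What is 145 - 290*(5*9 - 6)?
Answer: -11165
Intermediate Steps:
145 - 290*(5*9 - 6) = 145 - 290*(45 - 6) = 145 - 290*39 = 145 - 11310 = -11165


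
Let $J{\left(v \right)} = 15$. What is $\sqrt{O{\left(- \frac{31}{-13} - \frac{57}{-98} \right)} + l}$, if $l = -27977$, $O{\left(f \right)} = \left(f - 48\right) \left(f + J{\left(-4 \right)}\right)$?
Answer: $\frac{i \sqrt{46722007849}}{1274} \approx 169.66 i$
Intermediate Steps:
$O{\left(f \right)} = \left(-48 + f\right) \left(15 + f\right)$ ($O{\left(f \right)} = \left(f - 48\right) \left(f + 15\right) = \left(-48 + f\right) \left(15 + f\right)$)
$\sqrt{O{\left(- \frac{31}{-13} - \frac{57}{-98} \right)} + l} = \sqrt{\left(-720 + \left(- \frac{31}{-13} - \frac{57}{-98}\right)^{2} - 33 \left(- \frac{31}{-13} - \frac{57}{-98}\right)\right) - 27977} = \sqrt{\left(-720 + \left(\left(-31\right) \left(- \frac{1}{13}\right) - - \frac{57}{98}\right)^{2} - 33 \left(\left(-31\right) \left(- \frac{1}{13}\right) - - \frac{57}{98}\right)\right) - 27977} = \sqrt{\left(-720 + \left(\frac{31}{13} + \frac{57}{98}\right)^{2} - 33 \left(\frac{31}{13} + \frac{57}{98}\right)\right) - 27977} = \sqrt{\left(-720 + \left(\frac{3779}{1274}\right)^{2} - \frac{124707}{1274}\right) - 27977} = \sqrt{\left(-720 + \frac{14280841}{1623076} - \frac{124707}{1274}\right) - 27977} = \sqrt{- \frac{1313210597}{1623076} - 27977} = \sqrt{- \frac{46722007849}{1623076}} = \frac{i \sqrt{46722007849}}{1274}$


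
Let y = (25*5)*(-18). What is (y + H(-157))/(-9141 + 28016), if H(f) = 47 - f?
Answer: -2046/18875 ≈ -0.10840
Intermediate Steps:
y = -2250 (y = 125*(-18) = -2250)
(y + H(-157))/(-9141 + 28016) = (-2250 + (47 - 1*(-157)))/(-9141 + 28016) = (-2250 + (47 + 157))/18875 = (-2250 + 204)*(1/18875) = -2046*1/18875 = -2046/18875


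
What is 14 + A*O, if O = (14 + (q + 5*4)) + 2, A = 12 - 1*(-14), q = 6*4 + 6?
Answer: 1730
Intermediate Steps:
q = 30 (q = 24 + 6 = 30)
A = 26 (A = 12 + 14 = 26)
O = 66 (O = (14 + (30 + 5*4)) + 2 = (14 + (30 + 20)) + 2 = (14 + 50) + 2 = 64 + 2 = 66)
14 + A*O = 14 + 26*66 = 14 + 1716 = 1730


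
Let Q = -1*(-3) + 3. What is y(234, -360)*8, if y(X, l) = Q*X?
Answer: 11232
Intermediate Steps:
Q = 6 (Q = 3 + 3 = 6)
y(X, l) = 6*X
y(234, -360)*8 = (6*234)*8 = 1404*8 = 11232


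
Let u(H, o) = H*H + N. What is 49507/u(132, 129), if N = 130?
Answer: 49507/17554 ≈ 2.8203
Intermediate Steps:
u(H, o) = 130 + H² (u(H, o) = H*H + 130 = H² + 130 = 130 + H²)
49507/u(132, 129) = 49507/(130 + 132²) = 49507/(130 + 17424) = 49507/17554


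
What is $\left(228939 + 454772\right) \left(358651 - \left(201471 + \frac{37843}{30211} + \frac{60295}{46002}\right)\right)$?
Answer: $\frac{149349778730302251619}{1389766422} \approx 1.0746 \cdot 10^{11}$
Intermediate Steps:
$\left(228939 + 454772\right) \left(358651 - \left(201471 + \frac{37843}{30211} + \frac{60295}{46002}\right)\right) = 683711 \left(358651 - \left(201471 + \frac{37843}{30211} + \frac{60295}{46002}\right)\right) = 683711 \left(358651 - \frac{280001193232693}{1389766422}\right) = 683711 \cdot \frac{218439923784029}{1389766422} = \frac{149349778730302251619}{1389766422}$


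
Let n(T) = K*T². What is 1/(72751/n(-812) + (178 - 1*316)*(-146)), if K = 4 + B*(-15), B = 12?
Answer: 16577792/334009342823 ≈ 4.9633e-5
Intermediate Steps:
K = -176 (K = 4 + 12*(-15) = 4 - 180 = -176)
n(T) = -176*T²
1/(72751/n(-812) + (178 - 1*316)*(-146)) = 1/(72751/((-176*(-812)²)) + (178 - 1*316)*(-146)) = 1/(72751/((-176*659344)) + (178 - 316)*(-146)) = 1/(72751/(-116044544) - 138*(-146)) = 1/(72751*(-1/116044544) + 20148) = 1/(-10393/16577792 + 20148) = 1/(334009342823/16577792) = 16577792/334009342823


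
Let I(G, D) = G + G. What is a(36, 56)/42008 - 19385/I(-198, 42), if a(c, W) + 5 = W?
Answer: 203586319/4158792 ≈ 48.953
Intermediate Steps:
a(c, W) = -5 + W
I(G, D) = 2*G
a(36, 56)/42008 - 19385/I(-198, 42) = (-5 + 56)/42008 - 19385/(2*(-198)) = 51*(1/42008) - 19385/(-396) = 51/42008 - 19385*(-1/396) = 51/42008 + 19385/396 = 203586319/4158792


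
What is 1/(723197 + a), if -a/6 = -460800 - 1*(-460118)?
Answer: 1/727289 ≈ 1.3750e-6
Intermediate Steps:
a = 4092 (a = -6*(-460800 - 1*(-460118)) = -6*(-460800 + 460118) = -6*(-682) = 4092)
1/(723197 + a) = 1/(723197 + 4092) = 1/727289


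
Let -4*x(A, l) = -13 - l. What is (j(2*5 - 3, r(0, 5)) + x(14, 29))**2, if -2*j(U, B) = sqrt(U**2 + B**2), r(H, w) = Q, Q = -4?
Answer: (21 - sqrt(65))**2/4 ≈ 41.846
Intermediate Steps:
x(A, l) = 13/4 + l/4 (x(A, l) = -(-13 - l)/4 = 13/4 + l/4)
r(H, w) = -4
j(U, B) = -sqrt(B**2 + U**2)/2 (j(U, B) = -sqrt(U**2 + B**2)/2 = -sqrt(B**2 + U**2)/2)
(j(2*5 - 3, r(0, 5)) + x(14, 29))**2 = (-sqrt((-4)**2 + (2*5 - 3)**2)/2 + (13/4 + (1/4)*29))**2 = (-sqrt(16 + (10 - 3)**2)/2 + (13/4 + 29/4))**2 = (-sqrt(16 + 7**2)/2 + 21/2)**2 = (-sqrt(16 + 49)/2 + 21/2)**2 = (-sqrt(65)/2 + 21/2)**2 = (21/2 - sqrt(65)/2)**2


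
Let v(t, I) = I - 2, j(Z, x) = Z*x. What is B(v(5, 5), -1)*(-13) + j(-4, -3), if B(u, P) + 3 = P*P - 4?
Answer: 90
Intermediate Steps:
v(t, I) = -2 + I
B(u, P) = -7 + P² (B(u, P) = -3 + (P*P - 4) = -3 + (P² - 4) = -3 + (-4 + P²) = -7 + P²)
B(v(5, 5), -1)*(-13) + j(-4, -3) = (-7 + (-1)²)*(-13) - 4*(-3) = (-7 + 1)*(-13) + 12 = -6*(-13) + 12 = 78 + 12 = 90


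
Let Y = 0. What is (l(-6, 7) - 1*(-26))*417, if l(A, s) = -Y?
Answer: 10842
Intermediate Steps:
l(A, s) = 0 (l(A, s) = -1*0 = 0)
(l(-6, 7) - 1*(-26))*417 = (0 - 1*(-26))*417 = (0 + 26)*417 = 26*417 = 10842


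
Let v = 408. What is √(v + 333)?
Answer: √741 ≈ 27.221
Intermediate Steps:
√(v + 333) = √(408 + 333) = √741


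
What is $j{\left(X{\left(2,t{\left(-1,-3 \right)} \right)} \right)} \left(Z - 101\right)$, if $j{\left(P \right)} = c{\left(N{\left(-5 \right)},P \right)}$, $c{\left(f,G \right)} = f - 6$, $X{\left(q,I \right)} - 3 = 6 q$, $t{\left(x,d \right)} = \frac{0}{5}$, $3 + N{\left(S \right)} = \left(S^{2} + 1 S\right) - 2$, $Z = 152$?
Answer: $459$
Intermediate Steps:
$N{\left(S \right)} = -5 + S + S^{2}$ ($N{\left(S \right)} = -3 - \left(2 - S - S^{2}\right) = -3 + \left(-2 + S + S^{2}\right) = -5 + S + S^{2}$)
$t{\left(x,d \right)} = 0$ ($t{\left(x,d \right)} = 0 \cdot \frac{1}{5} = 0$)
$X{\left(q,I \right)} = 3 + 6 q$
$c{\left(f,G \right)} = -6 + f$ ($c{\left(f,G \right)} = f - 6 = -6 + f$)
$j{\left(P \right)} = 9$ ($j{\left(P \right)} = -6 - \left(10 - 25\right) = -6 - -15 = -6 + 15 = 9$)
$j{\left(X{\left(2,t{\left(-1,-3 \right)} \right)} \right)} \left(Z - 101\right) = 9 \left(152 - 101\right) = 9 \cdot 51 = 459$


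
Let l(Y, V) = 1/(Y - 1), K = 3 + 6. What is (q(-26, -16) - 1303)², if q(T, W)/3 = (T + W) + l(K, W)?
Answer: 130622041/64 ≈ 2.0410e+6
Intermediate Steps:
K = 9
l(Y, V) = 1/(-1 + Y)
q(T, W) = 3/8 + 3*T + 3*W (q(T, W) = 3*((T + W) + 1/(-1 + 9)) = 3*((T + W) + 1/8) = 3*((T + W) + ⅛) = 3*(⅛ + T + W) = 3/8 + 3*T + 3*W)
(q(-26, -16) - 1303)² = ((3/8 + 3*(-26) + 3*(-16)) - 1303)² = ((3/8 - 78 - 48) - 1303)² = (-1005/8 - 1303)² = (-11429/8)² = 130622041/64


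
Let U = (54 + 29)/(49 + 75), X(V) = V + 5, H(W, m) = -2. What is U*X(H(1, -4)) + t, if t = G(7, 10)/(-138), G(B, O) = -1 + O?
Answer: 5541/2852 ≈ 1.9428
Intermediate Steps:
X(V) = 5 + V
t = -3/46 (t = (-1 + 10)/(-138) = 9*(-1/138) = -3/46 ≈ -0.065217)
U = 83/124 ≈ 0.66935
U*X(H(1, -4)) + t = 83*(5 - 2)/124 - 3/46 = (83/124)*3 - 3/46 = 249/124 - 3/46 = 5541/2852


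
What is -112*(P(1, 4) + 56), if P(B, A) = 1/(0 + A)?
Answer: -6300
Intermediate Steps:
P(B, A) = 1/A
-112*(P(1, 4) + 56) = -112*(1/4 + 56) = -112*225/4 = -6300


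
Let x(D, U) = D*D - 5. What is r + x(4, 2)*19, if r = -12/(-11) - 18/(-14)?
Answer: 16276/77 ≈ 211.38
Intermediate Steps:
r = 183/77 (r = -12*(-1/11) - 18*(-1/14) = 12/11 + 9/7 = 183/77 ≈ 2.3766)
x(D, U) = -5 + D² (x(D, U) = D² - 5 = -5 + D²)
r + x(4, 2)*19 = 183/77 + (-5 + 4²)*19 = 183/77 + (-5 + 16)*19 = 183/77 + 11*19 = 183/77 + 209 = 16276/77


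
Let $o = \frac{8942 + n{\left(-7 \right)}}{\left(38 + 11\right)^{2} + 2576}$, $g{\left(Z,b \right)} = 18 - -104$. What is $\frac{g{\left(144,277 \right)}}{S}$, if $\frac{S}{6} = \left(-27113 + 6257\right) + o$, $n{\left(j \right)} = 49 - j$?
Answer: $- \frac{101199}{103791314} \approx -0.00097502$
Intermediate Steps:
$g{\left(Z,b \right)} = 122$ ($g{\left(Z,b \right)} = 18 + 104 = 122$)
$o = \frac{8998}{4977}$ ($o = \frac{8942 + \left(49 - -7\right)}{\left(38 + 11\right)^{2} + 2576} = \frac{8942 + \left(49 + 7\right)}{49^{2} + 2576} = \frac{8942 + 56}{2401 + 2576} = \frac{8998}{4977} \approx 1.8079$)
$S = - \frac{207582628}{1659}$ ($S = 6 \left(\left(-27113 + 6257\right) + \frac{8998}{4977}\right) = 6 \left(-20856 + \frac{8998}{4977}\right) = 6 \left(- \frac{103791314}{4977}\right) = - \frac{207582628}{1659} \approx -1.2513 \cdot 10^{5}$)
$\frac{g{\left(144,277 \right)}}{S} = \frac{122}{- \frac{207582628}{1659}} = 122 \left(- \frac{1659}{207582628}\right) = - \frac{101199}{103791314}$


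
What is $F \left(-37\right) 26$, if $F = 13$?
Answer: $-12506$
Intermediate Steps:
$F \left(-37\right) 26 = 13 \left(-37\right) 26 = \left(-481\right) 26 = -12506$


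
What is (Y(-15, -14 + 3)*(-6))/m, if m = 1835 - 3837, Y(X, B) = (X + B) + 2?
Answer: -72/1001 ≈ -0.071928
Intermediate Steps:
Y(X, B) = 2 + B + X (Y(X, B) = (B + X) + 2 = 2 + B + X)
m = -2002
(Y(-15, -14 + 3)*(-6))/m = ((2 + (-14 + 3) - 15)*(-6))/(-2002) = ((2 - 11 - 15)*(-6))*(-1/2002) = -24*(-6)*(-1/2002) = 144*(-1/2002) = -72/1001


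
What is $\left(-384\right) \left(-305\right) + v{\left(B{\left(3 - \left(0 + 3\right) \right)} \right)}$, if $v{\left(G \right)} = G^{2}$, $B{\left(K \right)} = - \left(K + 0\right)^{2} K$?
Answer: $117120$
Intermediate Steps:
$B{\left(K \right)} = - K^{3}$ ($B{\left(K \right)} = - K^{2} K = - K^{3}$)
$\left(-384\right) \left(-305\right) + v{\left(B{\left(3 - \left(0 + 3\right) \right)} \right)} = \left(-384\right) \left(-305\right) + \left(- \left(3 - \left(0 + 3\right)\right)^{3}\right)^{2} = 117120 + \left(- \left(3 - 3\right)^{3}\right)^{2} = 117120 + \left(- 0^{3}\right)^{2} = 117120 + \left(\left(-1\right) 0\right)^{2} = 117120 + 0^{2} = 117120 + 0 = 117120$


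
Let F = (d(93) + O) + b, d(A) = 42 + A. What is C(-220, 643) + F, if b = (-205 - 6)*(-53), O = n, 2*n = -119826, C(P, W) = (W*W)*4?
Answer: 1605201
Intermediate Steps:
C(P, W) = 4*W**2 (C(P, W) = W**2*4 = 4*W**2)
n = -59913 (n = (1/2)*(-119826) = -59913)
O = -59913
b = 11183 (b = -211*(-53) = 11183)
F = -48595 (F = ((42 + 93) - 59913) + 11183 = (135 - 59913) + 11183 = -59778 + 11183 = -48595)
C(-220, 643) + F = 4*643**2 - 48595 = 4*413449 - 48595 = 1653796 - 48595 = 1605201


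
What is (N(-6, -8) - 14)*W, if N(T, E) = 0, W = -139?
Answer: 1946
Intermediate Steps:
(N(-6, -8) - 14)*W = (0 - 14)*(-139) = -14*(-139) = 1946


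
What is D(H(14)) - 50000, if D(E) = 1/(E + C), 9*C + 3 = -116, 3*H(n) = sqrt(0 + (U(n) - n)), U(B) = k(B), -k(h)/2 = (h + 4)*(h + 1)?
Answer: -957351071/19147 - 27*I*sqrt(554)/19147 ≈ -50000.0 - 0.033191*I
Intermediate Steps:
k(h) = -2*(1 + h)*(4 + h) (k(h) = -2*(h + 4)*(h + 1) = -2*(4 + h)*(1 + h) = -2*(1 + h)*(4 + h))
U(B) = -8 - 10*B - 2*B**2
H(n) = sqrt(-8 - 11*n - 2*n**2)/3 (H(n) = sqrt(0 + ((-8 - 10*n - 2*n**2) - n))/3 = sqrt(0 + (-8 - 11*n - 2*n**2))/3 = sqrt(-8 - 11*n - 2*n**2)/3)
C = -119/9 (C = -1/3 + (1/9)*(-116) = -1/3 - 116/9 = -119/9 ≈ -13.222)
D(E) = 1/(-119/9 + E) (D(E) = 1/(E - 119/9) = 1/(-119/9 + E))
D(H(14)) - 50000 = 9/(-119 + 9*(sqrt(-8 - 11*14 - 2*14**2)/3)) - 50000 = 9/(-119 + 9*(sqrt(-8 - 154 - 2*196)/3)) - 50000 = 9/(-119 + 9*(sqrt(-8 - 154 - 392)/3)) - 50000 = 9/(-119 + 9*(sqrt(-554)/3)) - 50000 = 9/(-119 + 9*((I*sqrt(554))/3)) - 50000 = 9/(-119 + 9*(I*sqrt(554)/3)) - 50000 = 9/(-119 + 3*I*sqrt(554)) - 50000 = -50000 + 9/(-119 + 3*I*sqrt(554))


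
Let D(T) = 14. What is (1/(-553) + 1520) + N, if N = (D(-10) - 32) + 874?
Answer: 1313927/553 ≈ 2376.0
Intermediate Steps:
N = 856 (N = (14 - 32) + 874 = -18 + 874 = 856)
(1/(-553) + 1520) + N = (1/(-553) + 1520) + 856 = (-1/553 + 1520) + 856 = 840559/553 + 856 = 1313927/553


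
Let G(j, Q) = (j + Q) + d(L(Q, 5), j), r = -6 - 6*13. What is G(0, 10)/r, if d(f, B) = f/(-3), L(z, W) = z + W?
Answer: -5/84 ≈ -0.059524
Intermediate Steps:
L(z, W) = W + z
d(f, B) = -f/3 (d(f, B) = f*(-⅓) = -f/3)
r = -84 (r = -6 - 78 = -84)
G(j, Q) = -5/3 + j + 2*Q/3 (G(j, Q) = (j + Q) - (5 + Q)/3 = (Q + j) + (-5/3 - Q/3) = -5/3 + j + 2*Q/3)
G(0, 10)/r = (-5/3 + 0 + (⅔)*10)/(-84) = (-5/3 + 0 + 20/3)*(-1/84) = 5*(-1/84) = -5/84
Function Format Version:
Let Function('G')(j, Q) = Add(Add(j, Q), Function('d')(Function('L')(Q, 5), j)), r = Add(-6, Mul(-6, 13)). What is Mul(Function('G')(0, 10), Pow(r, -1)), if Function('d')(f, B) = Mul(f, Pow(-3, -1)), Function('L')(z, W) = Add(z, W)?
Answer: Rational(-5, 84) ≈ -0.059524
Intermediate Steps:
Function('L')(z, W) = Add(W, z)
Function('d')(f, B) = Mul(Rational(-1, 3), f) (Function('d')(f, B) = Mul(f, Rational(-1, 3)) = Mul(Rational(-1, 3), f))
r = -84 (r = Add(-6, -78) = -84)
Function('G')(j, Q) = Add(Rational(-5, 3), j, Mul(Rational(2, 3), Q)) (Function('G')(j, Q) = Add(Add(j, Q), Mul(Rational(-1, 3), Add(5, Q))) = Add(Add(Q, j), Add(Rational(-5, 3), Mul(Rational(-1, 3), Q))) = Add(Rational(-5, 3), j, Mul(Rational(2, 3), Q)))
Mul(Function('G')(0, 10), Pow(r, -1)) = Mul(Add(Rational(-5, 3), 0, Mul(Rational(2, 3), 10)), Pow(-84, -1)) = Mul(Add(Rational(-5, 3), 0, Rational(20, 3)), Rational(-1, 84)) = Mul(5, Rational(-1, 84)) = Rational(-5, 84)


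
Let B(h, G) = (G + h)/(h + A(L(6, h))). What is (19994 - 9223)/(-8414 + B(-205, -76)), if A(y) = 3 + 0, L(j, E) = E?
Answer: -2175742/1699347 ≈ -1.2803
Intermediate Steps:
A(y) = 3
B(h, G) = (G + h)/(3 + h) (B(h, G) = (G + h)/(h + 3) = (G + h)/(3 + h))
(19994 - 9223)/(-8414 + B(-205, -76)) = (19994 - 9223)/(-8414 + (-76 - 205)/(3 - 205)) = 10771/(-8414 - 281/(-202)) = 10771/(-8414 - 1/202*(-281)) = 10771/(-8414 + 281/202) = 10771/(-1699347/202) = 10771*(-202/1699347) = -2175742/1699347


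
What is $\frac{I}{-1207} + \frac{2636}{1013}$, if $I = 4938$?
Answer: $- \frac{1820542}{1222691} \approx -1.489$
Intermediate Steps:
$\frac{I}{-1207} + \frac{2636}{1013} = \frac{4938}{-1207} + \frac{2636}{1013} = 4938 \left(- \frac{1}{1207}\right) + 2636 \cdot \frac{1}{1013} = - \frac{4938}{1207} + \frac{2636}{1013} = - \frac{1820542}{1222691}$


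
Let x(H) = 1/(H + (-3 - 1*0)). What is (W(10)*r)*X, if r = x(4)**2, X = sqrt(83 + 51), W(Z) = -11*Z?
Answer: -110*sqrt(134) ≈ -1273.3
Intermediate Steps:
x(H) = 1/(-3 + H) (x(H) = 1/(H + (-3 + 0)) = 1/(H - 3) = 1/(-3 + H))
X = sqrt(134) ≈ 11.576
r = 1 (r = (1/(-3 + 4))**2 = (1/1)**2 = 1**2 = 1)
(W(10)*r)*X = (-11*10*1)*sqrt(134) = (-110*1)*sqrt(134) = -110*sqrt(134)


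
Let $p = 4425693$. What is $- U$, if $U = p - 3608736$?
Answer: $-816957$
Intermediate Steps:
$U = 816957$ ($U = 4425693 - 3608736 = 816957$)
$- U = \left(-1\right) 816957 = -816957$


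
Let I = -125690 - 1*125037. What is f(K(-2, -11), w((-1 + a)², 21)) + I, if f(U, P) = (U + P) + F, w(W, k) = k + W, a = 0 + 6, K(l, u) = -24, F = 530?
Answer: -250175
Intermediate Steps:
I = -250727 (I = -125690 - 125037 = -250727)
a = 6
w(W, k) = W + k
f(U, P) = 530 + P + U (f(U, P) = (U + P) + 530 = (P + U) + 530 = 530 + P + U)
f(K(-2, -11), w((-1 + a)², 21)) + I = (530 + ((-1 + 6)² + 21) - 24) - 250727 = (530 + (5² + 21) - 24) - 250727 = (530 + (25 + 21) - 24) - 250727 = (530 + 46 - 24) - 250727 = 552 - 250727 = -250175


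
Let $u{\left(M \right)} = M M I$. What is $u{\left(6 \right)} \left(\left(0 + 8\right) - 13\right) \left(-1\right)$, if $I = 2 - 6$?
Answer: $-720$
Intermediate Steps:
$I = -4$ ($I = 2 - 6 = -4$)
$u{\left(M \right)} = - 4 M^{2}$ ($u{\left(M \right)} = M M \left(-4\right) = M^{2} \left(-4\right) = - 4 M^{2}$)
$u{\left(6 \right)} \left(\left(0 + 8\right) - 13\right) \left(-1\right) = - 4 \cdot 6^{2} \left(\left(0 + 8\right) - 13\right) \left(-1\right) = \left(-4\right) 36 \left(8 - 13\right) \left(-1\right) = \left(-144\right) \left(-5\right) \left(-1\right) = 720 \left(-1\right) = -720$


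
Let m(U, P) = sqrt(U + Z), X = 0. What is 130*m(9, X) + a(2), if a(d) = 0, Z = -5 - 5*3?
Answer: 130*I*sqrt(11) ≈ 431.16*I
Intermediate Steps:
Z = -20 (Z = -5 - 15 = -20)
m(U, P) = sqrt(-20 + U) (m(U, P) = sqrt(U - 20) = sqrt(-20 + U))
130*m(9, X) + a(2) = 130*sqrt(-20 + 9) + 0 = 130*sqrt(-11) + 0 = 130*(I*sqrt(11)) + 0 = 130*I*sqrt(11) + 0 = 130*I*sqrt(11)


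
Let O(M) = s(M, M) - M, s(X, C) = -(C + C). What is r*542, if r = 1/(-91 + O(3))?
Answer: -271/50 ≈ -5.4200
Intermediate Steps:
s(X, C) = -2*C
O(M) = -3*M (O(M) = -2*M - M = -3*M)
r = -1/100 (r = 1/(-91 - 3*3) = 1/(-91 - 9) = 1/(-100) = -1/100 ≈ -0.010000)
r*542 = -1/100*542 = -271/50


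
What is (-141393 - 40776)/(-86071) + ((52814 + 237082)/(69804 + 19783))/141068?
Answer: 575562768126855/271938288689759 ≈ 2.1165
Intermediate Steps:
(-141393 - 40776)/(-86071) + ((52814 + 237082)/(69804 + 19783))/141068 = -182169*(-1/86071) + (289896/89587)*(1/141068) = 182169/86071 + (289896*(1/89587))*(1/141068) = 182169/86071 + (289896/89587)*(1/141068) = 182169/86071 + 72474/3159464729 = 575562768126855/271938288689759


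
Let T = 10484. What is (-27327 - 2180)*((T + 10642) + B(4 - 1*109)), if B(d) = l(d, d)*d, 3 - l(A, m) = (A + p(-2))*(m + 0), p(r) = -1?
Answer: -35097425727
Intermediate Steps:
l(A, m) = 3 - m*(-1 + A) (l(A, m) = 3 - (A - 1)*(m + 0) = 3 - (-1 + A)*m = 3 - m*(-1 + A))
B(d) = d*(3 + d - d²) (B(d) = (3 + d - d*d)*d = (3 + d - d²)*d = d*(3 + d - d²))
(-27327 - 2180)*((T + 10642) + B(4 - 1*109)) = (-27327 - 2180)*((10484 + 10642) + (4 - 1*109)*(3 + (4 - 1*109) - (4 - 1*109)²)) = -29507*(21126 + (4 - 109)*(3 + (4 - 109) - (4 - 109)²)) = -29507*(21126 - 105*(3 - 105 - 1*(-105)²)) = -29507*(21126 - 105*(3 - 105 - 1*11025)) = -29507*(21126 - 105*(3 - 105 - 11025)) = -29507*(21126 - 105*(-11127)) = -29507*(21126 + 1168335) = -29507*1189461 = -35097425727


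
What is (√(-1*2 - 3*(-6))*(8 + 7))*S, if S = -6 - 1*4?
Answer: -600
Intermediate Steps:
S = -10 (S = -6 - 4 = -10)
(√(-1*2 - 3*(-6))*(8 + 7))*S = (√(-1*2 - 3*(-6))*(8 + 7))*(-10) = (√(-2 + 18)*15)*(-10) = (√16*15)*(-10) = (4*15)*(-10) = 60*(-10) = -600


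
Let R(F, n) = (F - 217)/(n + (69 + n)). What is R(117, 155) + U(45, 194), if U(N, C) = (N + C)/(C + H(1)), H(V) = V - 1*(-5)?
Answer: 70581/75800 ≈ 0.93115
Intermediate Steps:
H(V) = 5 + V (H(V) = V + 5 = 5 + V)
U(N, C) = (C + N)/(6 + C) (U(N, C) = (N + C)/(C + (5 + 1)) = (C + N)/(C + 6) = (C + N)/(6 + C))
R(F, n) = (-217 + F)/(69 + 2*n)
R(117, 155) + U(45, 194) = (-217 + 117)/(69 + 2*155) + (194 + 45)/(6 + 194) = -100/(69 + 310) + 239/200 = -100/379 + (1/200)*239 = (1/379)*(-100) + 239/200 = -100/379 + 239/200 = 70581/75800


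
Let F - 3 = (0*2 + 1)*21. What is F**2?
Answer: 576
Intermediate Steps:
F = 24 (F = 3 + (0*2 + 1)*21 = 3 + (0 + 1)*21 = 3 + 1*21 = 3 + 21 = 24)
F**2 = 24**2 = 576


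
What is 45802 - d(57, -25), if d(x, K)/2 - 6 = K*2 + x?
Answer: 45776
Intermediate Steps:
d(x, K) = 12 + 2*x + 4*K (d(x, K) = 12 + 2*(K*2 + x) = 12 + 2*(2*K + x) = 12 + 2*(x + 2*K) = 12 + (2*x + 4*K) = 12 + 2*x + 4*K)
45802 - d(57, -25) = 45802 - (12 + 2*57 + 4*(-25)) = 45802 - (12 + 114 - 100) = 45802 - 1*26 = 45802 - 26 = 45776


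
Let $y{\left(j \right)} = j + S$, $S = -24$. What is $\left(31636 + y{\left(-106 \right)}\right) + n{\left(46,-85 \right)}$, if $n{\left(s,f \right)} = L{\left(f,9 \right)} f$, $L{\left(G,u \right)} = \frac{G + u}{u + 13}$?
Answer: $\frac{349796}{11} \approx 31800.0$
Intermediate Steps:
$L{\left(G,u \right)} = \frac{G + u}{13 + u}$
$y{\left(j \right)} = -24 + j$ ($y{\left(j \right)} = j - 24 = -24 + j$)
$n{\left(s,f \right)} = f \left(\frac{9}{22} + \frac{f}{22}\right)$ ($n{\left(s,f \right)} = \frac{f + 9}{13 + 9} f = \frac{9 + f}{22} f = \left(\frac{9}{22} + \frac{f}{22}\right) f = f \left(\frac{9}{22} + \frac{f}{22}\right)$)
$\left(31636 + y{\left(-106 \right)}\right) + n{\left(46,-85 \right)} = \left(31636 - 130\right) + \frac{1}{22} \left(-85\right) \left(9 - 85\right) = \left(31636 - 130\right) + \frac{1}{22} \left(-85\right) \left(-76\right) = 31506 + \frac{3230}{11} = \frac{349796}{11}$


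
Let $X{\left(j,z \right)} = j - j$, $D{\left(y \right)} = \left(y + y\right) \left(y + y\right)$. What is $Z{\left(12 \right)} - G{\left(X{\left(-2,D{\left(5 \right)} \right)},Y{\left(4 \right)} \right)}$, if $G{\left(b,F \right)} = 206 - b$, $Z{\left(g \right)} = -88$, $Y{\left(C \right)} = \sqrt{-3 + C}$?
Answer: $-294$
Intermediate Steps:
$D{\left(y \right)} = 4 y^{2}$ ($D{\left(y \right)} = 2 y 2 y = 4 y^{2}$)
$X{\left(j,z \right)} = 0$
$Z{\left(12 \right)} - G{\left(X{\left(-2,D{\left(5 \right)} \right)},Y{\left(4 \right)} \right)} = -88 - \left(206 - 0\right) = -88 - \left(206 + 0\right) = -88 - 206 = -294$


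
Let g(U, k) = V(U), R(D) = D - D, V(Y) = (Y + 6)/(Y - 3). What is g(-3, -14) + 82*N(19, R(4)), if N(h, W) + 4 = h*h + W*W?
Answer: 58547/2 ≈ 29274.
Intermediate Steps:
V(Y) = (6 + Y)/(-3 + Y)
R(D) = 0
N(h, W) = -4 + W² + h² (N(h, W) = -4 + (h*h + W*W) = -4 + (h² + W²) = -4 + (W² + h²) = -4 + W² + h²)
g(U, k) = (6 + U)/(-3 + U)
g(-3, -14) + 82*N(19, R(4)) = (6 - 3)/(-3 - 3) + 82*(-4 + 0² + 19²) = 3/(-6) + 82*(-4 + 0 + 361) = -⅙*3 + 82*357 = -½ + 29274 = 58547/2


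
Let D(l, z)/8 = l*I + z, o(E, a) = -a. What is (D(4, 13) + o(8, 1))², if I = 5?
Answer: 69169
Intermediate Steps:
D(l, z) = 8*z + 40*l (D(l, z) = 8*(l*5 + z) = 8*(5*l + z) = 8*(z + 5*l) = 8*z + 40*l)
(D(4, 13) + o(8, 1))² = ((8*13 + 40*4) - 1*1)² = ((104 + 160) - 1)² = (264 - 1)² = 263² = 69169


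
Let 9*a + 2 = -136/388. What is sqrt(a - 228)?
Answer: 38*I*sqrt(13386)/291 ≈ 15.108*I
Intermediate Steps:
a = -76/291 (a = -2/9 + (-136/388)/9 = -2/9 + (-136*1/388)/9 = -2/9 + (1/9)*(-34/97) = -2/9 - 34/873 = -76/291 ≈ -0.26117)
sqrt(a - 228) = sqrt(-76/291 - 228) = sqrt(-66424/291) = 38*I*sqrt(13386)/291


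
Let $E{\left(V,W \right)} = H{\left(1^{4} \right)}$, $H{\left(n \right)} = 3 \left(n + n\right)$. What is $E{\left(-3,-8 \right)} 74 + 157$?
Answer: $601$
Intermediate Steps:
$H{\left(n \right)} = 6 n$ ($H{\left(n \right)} = 3 \cdot 2 n = 6 n$)
$E{\left(V,W \right)} = 6$ ($E{\left(V,W \right)} = 6 \cdot 1^{4} = 6 \cdot 1 = 6$)
$E{\left(-3,-8 \right)} 74 + 157 = 6 \cdot 74 + 157 = 444 + 157 = 601$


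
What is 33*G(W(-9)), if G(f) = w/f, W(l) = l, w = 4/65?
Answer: -44/195 ≈ -0.22564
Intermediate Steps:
w = 4/65 (w = 4*(1/65) = 4/65 ≈ 0.061538)
G(f) = 4/(65*f)
33*G(W(-9)) = 33*((4/65)/(-9)) = 33*((4/65)*(-⅑)) = 33*(-4/585) = -44/195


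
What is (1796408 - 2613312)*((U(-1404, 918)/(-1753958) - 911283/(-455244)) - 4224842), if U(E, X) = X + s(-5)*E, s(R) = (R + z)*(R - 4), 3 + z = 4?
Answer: 114824209531097183986946/33269952323 ≈ 3.4513e+12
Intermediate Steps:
z = 1 (z = -3 + 4 = 1)
s(R) = (1 + R)*(-4 + R) (s(R) = (R + 1)*(R - 4) = (1 + R)*(-4 + R))
U(E, X) = X + 36*E (U(E, X) = X + (-4 + (-5)**2 - 3*(-5))*E = X + (-4 + 25 + 15)*E = X + 36*E)
(1796408 - 2613312)*((U(-1404, 918)/(-1753958) - 911283/(-455244)) - 4224842) = (1796408 - 2613312)*(((918 + 36*(-1404))/(-1753958) - 911283/(-455244)) - 4224842) = -816904*(((918 - 50544)*(-1/1753958) - 911283*(-1/455244)) - 4224842) = -816904*((-49626*(-1/1753958) + 303761/151748) - 4224842) = -816904*((24813/876979 + 303761/151748) - 4224842) = -816904*(270157341143/133079809292 - 4224842) = -816904*(-562240897491490721/133079809292) = 114824209531097183986946/33269952323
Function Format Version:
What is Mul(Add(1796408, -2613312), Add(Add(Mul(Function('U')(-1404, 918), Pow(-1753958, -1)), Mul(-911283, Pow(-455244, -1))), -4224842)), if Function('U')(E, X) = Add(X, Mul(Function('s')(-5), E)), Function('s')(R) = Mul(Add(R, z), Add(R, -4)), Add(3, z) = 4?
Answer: Rational(114824209531097183986946, 33269952323) ≈ 3.4513e+12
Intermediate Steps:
z = 1 (z = Add(-3, 4) = 1)
Function('s')(R) = Mul(Add(1, R), Add(-4, R)) (Function('s')(R) = Mul(Add(R, 1), Add(R, -4)) = Mul(Add(1, R), Add(-4, R)))
Function('U')(E, X) = Add(X, Mul(36, E)) (Function('U')(E, X) = Add(X, Mul(Add(-4, Pow(-5, 2), Mul(-3, -5)), E)) = Add(X, Mul(Add(-4, 25, 15), E)) = Add(X, Mul(36, E)))
Mul(Add(1796408, -2613312), Add(Add(Mul(Function('U')(-1404, 918), Pow(-1753958, -1)), Mul(-911283, Pow(-455244, -1))), -4224842)) = Mul(Add(1796408, -2613312), Add(Add(Mul(Add(918, Mul(36, -1404)), Pow(-1753958, -1)), Mul(-911283, Pow(-455244, -1))), -4224842)) = Mul(-816904, Add(Add(Mul(Add(918, -50544), Rational(-1, 1753958)), Mul(-911283, Rational(-1, 455244))), -4224842)) = Mul(-816904, Add(Add(Mul(-49626, Rational(-1, 1753958)), Rational(303761, 151748)), -4224842)) = Mul(-816904, Add(Add(Rational(24813, 876979), Rational(303761, 151748)), -4224842)) = Mul(-816904, Add(Rational(270157341143, 133079809292), -4224842)) = Mul(-816904, Rational(-562240897491490721, 133079809292)) = Rational(114824209531097183986946, 33269952323)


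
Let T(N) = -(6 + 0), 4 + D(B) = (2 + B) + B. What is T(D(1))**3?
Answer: -216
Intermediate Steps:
D(B) = -2 + 2*B (D(B) = -4 + ((2 + B) + B) = -4 + (2 + 2*B) = -2 + 2*B)
T(N) = -6 (T(N) = -1*6 = -6)
T(D(1))**3 = (-6)**3 = -216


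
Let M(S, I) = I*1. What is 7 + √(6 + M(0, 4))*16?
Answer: 7 + 16*√10 ≈ 57.596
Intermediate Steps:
M(S, I) = I
7 + √(6 + M(0, 4))*16 = 7 + √(6 + 4)*16 = 7 + √10*16 = 7 + 16*√10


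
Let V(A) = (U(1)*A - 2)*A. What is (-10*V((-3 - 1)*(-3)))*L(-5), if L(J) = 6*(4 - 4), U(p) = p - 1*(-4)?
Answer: 0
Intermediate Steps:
U(p) = 4 + p (U(p) = p + 4 = 4 + p)
L(J) = 0 (L(J) = 6*0 = 0)
V(A) = A*(-2 + 5*A) (V(A) = ((4 + 1)*A - 2)*A = (5*A - 2)*A = (-2 + 5*A)*A = A*(-2 + 5*A))
(-10*V((-3 - 1)*(-3)))*L(-5) = -10*(-3 - 1)*(-3)*(-2 + 5*((-3 - 1)*(-3)))*0 = -10*(-4*(-3))*(-2 + 5*(-4*(-3)))*0 = -120*(-2 + 5*12)*0 = -120*(-2 + 60)*0 = -120*58*0 = -10*696*0 = -6960*0 = 0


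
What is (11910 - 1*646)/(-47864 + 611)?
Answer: -11264/47253 ≈ -0.23838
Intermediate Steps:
(11910 - 1*646)/(-47864 + 611) = (11910 - 646)/(-47253) = 11264*(-1/47253) = -11264/47253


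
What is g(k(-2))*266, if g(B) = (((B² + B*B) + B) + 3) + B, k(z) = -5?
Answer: 11438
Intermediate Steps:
g(B) = 3 + 2*B + 2*B² (g(B) = (((B² + B²) + B) + 3) + B = ((2*B² + B) + 3) + B = ((B + 2*B²) + 3) + B = (3 + B + 2*B²) + B = 3 + 2*B + 2*B²)
g(k(-2))*266 = (3 + 2*(-5) + 2*(-5)²)*266 = (3 - 10 + 2*25)*266 = (3 - 10 + 50)*266 = 43*266 = 11438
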